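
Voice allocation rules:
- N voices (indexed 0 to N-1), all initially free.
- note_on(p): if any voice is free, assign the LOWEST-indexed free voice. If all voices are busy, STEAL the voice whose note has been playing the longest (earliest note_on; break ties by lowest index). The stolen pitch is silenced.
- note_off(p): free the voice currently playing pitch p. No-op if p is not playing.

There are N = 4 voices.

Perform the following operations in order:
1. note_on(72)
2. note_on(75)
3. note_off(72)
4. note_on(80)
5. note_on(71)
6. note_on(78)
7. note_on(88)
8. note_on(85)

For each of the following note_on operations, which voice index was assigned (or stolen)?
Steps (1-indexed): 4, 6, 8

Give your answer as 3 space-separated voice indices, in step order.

Op 1: note_on(72): voice 0 is free -> assigned | voices=[72 - - -]
Op 2: note_on(75): voice 1 is free -> assigned | voices=[72 75 - -]
Op 3: note_off(72): free voice 0 | voices=[- 75 - -]
Op 4: note_on(80): voice 0 is free -> assigned | voices=[80 75 - -]
Op 5: note_on(71): voice 2 is free -> assigned | voices=[80 75 71 -]
Op 6: note_on(78): voice 3 is free -> assigned | voices=[80 75 71 78]
Op 7: note_on(88): all voices busy, STEAL voice 1 (pitch 75, oldest) -> assign | voices=[80 88 71 78]
Op 8: note_on(85): all voices busy, STEAL voice 0 (pitch 80, oldest) -> assign | voices=[85 88 71 78]

Answer: 0 3 0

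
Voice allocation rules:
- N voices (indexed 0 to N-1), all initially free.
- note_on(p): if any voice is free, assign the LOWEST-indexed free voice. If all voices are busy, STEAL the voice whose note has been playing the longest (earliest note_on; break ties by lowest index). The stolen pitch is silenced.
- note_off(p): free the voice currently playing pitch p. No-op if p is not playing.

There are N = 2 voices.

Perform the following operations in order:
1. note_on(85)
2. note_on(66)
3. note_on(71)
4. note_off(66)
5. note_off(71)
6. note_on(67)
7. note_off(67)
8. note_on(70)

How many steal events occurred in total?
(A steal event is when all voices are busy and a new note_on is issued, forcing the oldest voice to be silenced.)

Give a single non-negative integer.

Op 1: note_on(85): voice 0 is free -> assigned | voices=[85 -]
Op 2: note_on(66): voice 1 is free -> assigned | voices=[85 66]
Op 3: note_on(71): all voices busy, STEAL voice 0 (pitch 85, oldest) -> assign | voices=[71 66]
Op 4: note_off(66): free voice 1 | voices=[71 -]
Op 5: note_off(71): free voice 0 | voices=[- -]
Op 6: note_on(67): voice 0 is free -> assigned | voices=[67 -]
Op 7: note_off(67): free voice 0 | voices=[- -]
Op 8: note_on(70): voice 0 is free -> assigned | voices=[70 -]

Answer: 1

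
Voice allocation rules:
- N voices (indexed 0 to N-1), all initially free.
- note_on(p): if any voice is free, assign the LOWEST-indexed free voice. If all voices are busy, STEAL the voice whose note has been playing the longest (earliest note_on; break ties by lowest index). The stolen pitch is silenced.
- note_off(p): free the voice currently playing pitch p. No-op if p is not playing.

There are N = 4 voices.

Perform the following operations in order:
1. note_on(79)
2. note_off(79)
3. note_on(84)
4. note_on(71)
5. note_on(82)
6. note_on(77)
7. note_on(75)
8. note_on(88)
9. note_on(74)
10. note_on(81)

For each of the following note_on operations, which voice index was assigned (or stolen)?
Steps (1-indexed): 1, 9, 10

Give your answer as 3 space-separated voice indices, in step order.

Answer: 0 2 3

Derivation:
Op 1: note_on(79): voice 0 is free -> assigned | voices=[79 - - -]
Op 2: note_off(79): free voice 0 | voices=[- - - -]
Op 3: note_on(84): voice 0 is free -> assigned | voices=[84 - - -]
Op 4: note_on(71): voice 1 is free -> assigned | voices=[84 71 - -]
Op 5: note_on(82): voice 2 is free -> assigned | voices=[84 71 82 -]
Op 6: note_on(77): voice 3 is free -> assigned | voices=[84 71 82 77]
Op 7: note_on(75): all voices busy, STEAL voice 0 (pitch 84, oldest) -> assign | voices=[75 71 82 77]
Op 8: note_on(88): all voices busy, STEAL voice 1 (pitch 71, oldest) -> assign | voices=[75 88 82 77]
Op 9: note_on(74): all voices busy, STEAL voice 2 (pitch 82, oldest) -> assign | voices=[75 88 74 77]
Op 10: note_on(81): all voices busy, STEAL voice 3 (pitch 77, oldest) -> assign | voices=[75 88 74 81]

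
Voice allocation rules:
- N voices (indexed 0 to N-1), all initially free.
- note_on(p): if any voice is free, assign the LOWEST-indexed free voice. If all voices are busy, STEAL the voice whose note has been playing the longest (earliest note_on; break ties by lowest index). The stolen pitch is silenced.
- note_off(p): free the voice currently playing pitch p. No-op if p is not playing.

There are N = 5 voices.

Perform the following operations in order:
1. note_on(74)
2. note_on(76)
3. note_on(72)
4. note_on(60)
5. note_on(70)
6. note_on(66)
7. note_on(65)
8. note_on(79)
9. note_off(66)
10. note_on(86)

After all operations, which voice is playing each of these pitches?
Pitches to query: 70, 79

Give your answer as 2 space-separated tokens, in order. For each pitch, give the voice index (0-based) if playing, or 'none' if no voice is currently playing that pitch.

Answer: 4 2

Derivation:
Op 1: note_on(74): voice 0 is free -> assigned | voices=[74 - - - -]
Op 2: note_on(76): voice 1 is free -> assigned | voices=[74 76 - - -]
Op 3: note_on(72): voice 2 is free -> assigned | voices=[74 76 72 - -]
Op 4: note_on(60): voice 3 is free -> assigned | voices=[74 76 72 60 -]
Op 5: note_on(70): voice 4 is free -> assigned | voices=[74 76 72 60 70]
Op 6: note_on(66): all voices busy, STEAL voice 0 (pitch 74, oldest) -> assign | voices=[66 76 72 60 70]
Op 7: note_on(65): all voices busy, STEAL voice 1 (pitch 76, oldest) -> assign | voices=[66 65 72 60 70]
Op 8: note_on(79): all voices busy, STEAL voice 2 (pitch 72, oldest) -> assign | voices=[66 65 79 60 70]
Op 9: note_off(66): free voice 0 | voices=[- 65 79 60 70]
Op 10: note_on(86): voice 0 is free -> assigned | voices=[86 65 79 60 70]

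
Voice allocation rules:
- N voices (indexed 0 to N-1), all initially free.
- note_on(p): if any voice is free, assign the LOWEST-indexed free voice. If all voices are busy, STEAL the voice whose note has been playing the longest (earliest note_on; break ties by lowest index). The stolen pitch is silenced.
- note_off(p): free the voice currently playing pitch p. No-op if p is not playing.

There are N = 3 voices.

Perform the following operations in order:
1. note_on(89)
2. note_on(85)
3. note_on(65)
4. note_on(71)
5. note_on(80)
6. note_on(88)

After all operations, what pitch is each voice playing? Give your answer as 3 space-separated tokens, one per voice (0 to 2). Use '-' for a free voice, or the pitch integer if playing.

Op 1: note_on(89): voice 0 is free -> assigned | voices=[89 - -]
Op 2: note_on(85): voice 1 is free -> assigned | voices=[89 85 -]
Op 3: note_on(65): voice 2 is free -> assigned | voices=[89 85 65]
Op 4: note_on(71): all voices busy, STEAL voice 0 (pitch 89, oldest) -> assign | voices=[71 85 65]
Op 5: note_on(80): all voices busy, STEAL voice 1 (pitch 85, oldest) -> assign | voices=[71 80 65]
Op 6: note_on(88): all voices busy, STEAL voice 2 (pitch 65, oldest) -> assign | voices=[71 80 88]

Answer: 71 80 88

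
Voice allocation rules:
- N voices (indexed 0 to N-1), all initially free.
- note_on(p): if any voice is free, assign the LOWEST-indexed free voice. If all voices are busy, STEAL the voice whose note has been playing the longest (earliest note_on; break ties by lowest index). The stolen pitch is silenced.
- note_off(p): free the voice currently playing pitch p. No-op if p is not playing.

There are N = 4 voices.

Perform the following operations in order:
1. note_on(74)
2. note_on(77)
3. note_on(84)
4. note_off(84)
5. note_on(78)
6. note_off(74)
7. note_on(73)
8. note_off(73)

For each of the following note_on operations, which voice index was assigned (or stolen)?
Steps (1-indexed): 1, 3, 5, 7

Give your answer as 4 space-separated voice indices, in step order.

Op 1: note_on(74): voice 0 is free -> assigned | voices=[74 - - -]
Op 2: note_on(77): voice 1 is free -> assigned | voices=[74 77 - -]
Op 3: note_on(84): voice 2 is free -> assigned | voices=[74 77 84 -]
Op 4: note_off(84): free voice 2 | voices=[74 77 - -]
Op 5: note_on(78): voice 2 is free -> assigned | voices=[74 77 78 -]
Op 6: note_off(74): free voice 0 | voices=[- 77 78 -]
Op 7: note_on(73): voice 0 is free -> assigned | voices=[73 77 78 -]
Op 8: note_off(73): free voice 0 | voices=[- 77 78 -]

Answer: 0 2 2 0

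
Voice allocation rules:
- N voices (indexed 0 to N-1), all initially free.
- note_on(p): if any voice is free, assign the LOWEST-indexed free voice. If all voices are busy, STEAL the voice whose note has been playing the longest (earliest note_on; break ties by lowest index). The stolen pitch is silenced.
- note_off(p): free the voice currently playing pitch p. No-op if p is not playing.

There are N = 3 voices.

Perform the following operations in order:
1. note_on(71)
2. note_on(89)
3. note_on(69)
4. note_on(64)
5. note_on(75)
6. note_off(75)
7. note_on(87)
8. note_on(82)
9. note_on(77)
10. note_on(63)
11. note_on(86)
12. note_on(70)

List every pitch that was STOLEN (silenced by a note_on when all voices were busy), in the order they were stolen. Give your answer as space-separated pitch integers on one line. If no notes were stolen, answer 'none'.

Answer: 71 89 69 64 87 82 77

Derivation:
Op 1: note_on(71): voice 0 is free -> assigned | voices=[71 - -]
Op 2: note_on(89): voice 1 is free -> assigned | voices=[71 89 -]
Op 3: note_on(69): voice 2 is free -> assigned | voices=[71 89 69]
Op 4: note_on(64): all voices busy, STEAL voice 0 (pitch 71, oldest) -> assign | voices=[64 89 69]
Op 5: note_on(75): all voices busy, STEAL voice 1 (pitch 89, oldest) -> assign | voices=[64 75 69]
Op 6: note_off(75): free voice 1 | voices=[64 - 69]
Op 7: note_on(87): voice 1 is free -> assigned | voices=[64 87 69]
Op 8: note_on(82): all voices busy, STEAL voice 2 (pitch 69, oldest) -> assign | voices=[64 87 82]
Op 9: note_on(77): all voices busy, STEAL voice 0 (pitch 64, oldest) -> assign | voices=[77 87 82]
Op 10: note_on(63): all voices busy, STEAL voice 1 (pitch 87, oldest) -> assign | voices=[77 63 82]
Op 11: note_on(86): all voices busy, STEAL voice 2 (pitch 82, oldest) -> assign | voices=[77 63 86]
Op 12: note_on(70): all voices busy, STEAL voice 0 (pitch 77, oldest) -> assign | voices=[70 63 86]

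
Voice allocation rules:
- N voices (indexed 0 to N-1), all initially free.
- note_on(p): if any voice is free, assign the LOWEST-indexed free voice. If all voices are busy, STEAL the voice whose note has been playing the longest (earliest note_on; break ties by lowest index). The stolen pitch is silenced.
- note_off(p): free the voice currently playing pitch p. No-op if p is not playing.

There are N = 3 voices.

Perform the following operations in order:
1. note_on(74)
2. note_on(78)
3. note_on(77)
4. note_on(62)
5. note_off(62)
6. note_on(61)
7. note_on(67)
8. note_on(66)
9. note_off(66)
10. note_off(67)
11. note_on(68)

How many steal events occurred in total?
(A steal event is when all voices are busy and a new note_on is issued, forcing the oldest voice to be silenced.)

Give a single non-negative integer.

Answer: 3

Derivation:
Op 1: note_on(74): voice 0 is free -> assigned | voices=[74 - -]
Op 2: note_on(78): voice 1 is free -> assigned | voices=[74 78 -]
Op 3: note_on(77): voice 2 is free -> assigned | voices=[74 78 77]
Op 4: note_on(62): all voices busy, STEAL voice 0 (pitch 74, oldest) -> assign | voices=[62 78 77]
Op 5: note_off(62): free voice 0 | voices=[- 78 77]
Op 6: note_on(61): voice 0 is free -> assigned | voices=[61 78 77]
Op 7: note_on(67): all voices busy, STEAL voice 1 (pitch 78, oldest) -> assign | voices=[61 67 77]
Op 8: note_on(66): all voices busy, STEAL voice 2 (pitch 77, oldest) -> assign | voices=[61 67 66]
Op 9: note_off(66): free voice 2 | voices=[61 67 -]
Op 10: note_off(67): free voice 1 | voices=[61 - -]
Op 11: note_on(68): voice 1 is free -> assigned | voices=[61 68 -]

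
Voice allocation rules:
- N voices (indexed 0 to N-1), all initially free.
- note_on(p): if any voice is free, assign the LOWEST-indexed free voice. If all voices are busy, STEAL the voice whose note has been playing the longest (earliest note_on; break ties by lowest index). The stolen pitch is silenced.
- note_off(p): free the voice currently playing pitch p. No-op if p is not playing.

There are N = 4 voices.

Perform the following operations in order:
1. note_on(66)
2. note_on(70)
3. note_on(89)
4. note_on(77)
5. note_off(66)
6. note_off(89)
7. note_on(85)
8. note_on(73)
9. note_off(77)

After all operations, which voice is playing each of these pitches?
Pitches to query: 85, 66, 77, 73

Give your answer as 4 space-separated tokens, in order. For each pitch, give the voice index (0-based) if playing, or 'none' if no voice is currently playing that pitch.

Answer: 0 none none 2

Derivation:
Op 1: note_on(66): voice 0 is free -> assigned | voices=[66 - - -]
Op 2: note_on(70): voice 1 is free -> assigned | voices=[66 70 - -]
Op 3: note_on(89): voice 2 is free -> assigned | voices=[66 70 89 -]
Op 4: note_on(77): voice 3 is free -> assigned | voices=[66 70 89 77]
Op 5: note_off(66): free voice 0 | voices=[- 70 89 77]
Op 6: note_off(89): free voice 2 | voices=[- 70 - 77]
Op 7: note_on(85): voice 0 is free -> assigned | voices=[85 70 - 77]
Op 8: note_on(73): voice 2 is free -> assigned | voices=[85 70 73 77]
Op 9: note_off(77): free voice 3 | voices=[85 70 73 -]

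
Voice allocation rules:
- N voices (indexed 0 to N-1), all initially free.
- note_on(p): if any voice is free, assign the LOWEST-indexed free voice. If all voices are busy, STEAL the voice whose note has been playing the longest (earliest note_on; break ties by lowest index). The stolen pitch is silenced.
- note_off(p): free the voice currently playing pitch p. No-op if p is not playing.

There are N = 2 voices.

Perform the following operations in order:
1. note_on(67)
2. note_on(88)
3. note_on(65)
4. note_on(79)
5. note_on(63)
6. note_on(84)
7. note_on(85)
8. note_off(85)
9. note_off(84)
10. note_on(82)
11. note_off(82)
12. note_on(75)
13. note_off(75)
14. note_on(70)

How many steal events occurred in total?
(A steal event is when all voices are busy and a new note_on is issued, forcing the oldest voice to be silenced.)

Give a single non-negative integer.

Answer: 5

Derivation:
Op 1: note_on(67): voice 0 is free -> assigned | voices=[67 -]
Op 2: note_on(88): voice 1 is free -> assigned | voices=[67 88]
Op 3: note_on(65): all voices busy, STEAL voice 0 (pitch 67, oldest) -> assign | voices=[65 88]
Op 4: note_on(79): all voices busy, STEAL voice 1 (pitch 88, oldest) -> assign | voices=[65 79]
Op 5: note_on(63): all voices busy, STEAL voice 0 (pitch 65, oldest) -> assign | voices=[63 79]
Op 6: note_on(84): all voices busy, STEAL voice 1 (pitch 79, oldest) -> assign | voices=[63 84]
Op 7: note_on(85): all voices busy, STEAL voice 0 (pitch 63, oldest) -> assign | voices=[85 84]
Op 8: note_off(85): free voice 0 | voices=[- 84]
Op 9: note_off(84): free voice 1 | voices=[- -]
Op 10: note_on(82): voice 0 is free -> assigned | voices=[82 -]
Op 11: note_off(82): free voice 0 | voices=[- -]
Op 12: note_on(75): voice 0 is free -> assigned | voices=[75 -]
Op 13: note_off(75): free voice 0 | voices=[- -]
Op 14: note_on(70): voice 0 is free -> assigned | voices=[70 -]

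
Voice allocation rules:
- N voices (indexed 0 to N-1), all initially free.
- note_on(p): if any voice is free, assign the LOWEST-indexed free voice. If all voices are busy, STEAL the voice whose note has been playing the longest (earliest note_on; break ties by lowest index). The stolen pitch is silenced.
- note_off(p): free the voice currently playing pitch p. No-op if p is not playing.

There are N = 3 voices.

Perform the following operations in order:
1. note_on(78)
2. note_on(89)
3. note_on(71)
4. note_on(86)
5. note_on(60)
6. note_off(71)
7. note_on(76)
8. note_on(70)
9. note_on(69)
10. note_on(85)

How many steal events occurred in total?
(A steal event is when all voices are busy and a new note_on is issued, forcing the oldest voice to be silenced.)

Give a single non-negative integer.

Answer: 5

Derivation:
Op 1: note_on(78): voice 0 is free -> assigned | voices=[78 - -]
Op 2: note_on(89): voice 1 is free -> assigned | voices=[78 89 -]
Op 3: note_on(71): voice 2 is free -> assigned | voices=[78 89 71]
Op 4: note_on(86): all voices busy, STEAL voice 0 (pitch 78, oldest) -> assign | voices=[86 89 71]
Op 5: note_on(60): all voices busy, STEAL voice 1 (pitch 89, oldest) -> assign | voices=[86 60 71]
Op 6: note_off(71): free voice 2 | voices=[86 60 -]
Op 7: note_on(76): voice 2 is free -> assigned | voices=[86 60 76]
Op 8: note_on(70): all voices busy, STEAL voice 0 (pitch 86, oldest) -> assign | voices=[70 60 76]
Op 9: note_on(69): all voices busy, STEAL voice 1 (pitch 60, oldest) -> assign | voices=[70 69 76]
Op 10: note_on(85): all voices busy, STEAL voice 2 (pitch 76, oldest) -> assign | voices=[70 69 85]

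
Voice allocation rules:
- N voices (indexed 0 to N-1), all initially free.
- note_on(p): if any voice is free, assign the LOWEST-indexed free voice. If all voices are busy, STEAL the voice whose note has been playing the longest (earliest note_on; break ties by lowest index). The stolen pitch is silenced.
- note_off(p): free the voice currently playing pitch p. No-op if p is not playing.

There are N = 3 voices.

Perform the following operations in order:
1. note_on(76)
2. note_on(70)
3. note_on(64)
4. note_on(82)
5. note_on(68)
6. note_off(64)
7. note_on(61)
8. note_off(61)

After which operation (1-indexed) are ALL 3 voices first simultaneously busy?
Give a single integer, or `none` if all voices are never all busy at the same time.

Op 1: note_on(76): voice 0 is free -> assigned | voices=[76 - -]
Op 2: note_on(70): voice 1 is free -> assigned | voices=[76 70 -]
Op 3: note_on(64): voice 2 is free -> assigned | voices=[76 70 64]
Op 4: note_on(82): all voices busy, STEAL voice 0 (pitch 76, oldest) -> assign | voices=[82 70 64]
Op 5: note_on(68): all voices busy, STEAL voice 1 (pitch 70, oldest) -> assign | voices=[82 68 64]
Op 6: note_off(64): free voice 2 | voices=[82 68 -]
Op 7: note_on(61): voice 2 is free -> assigned | voices=[82 68 61]
Op 8: note_off(61): free voice 2 | voices=[82 68 -]

Answer: 3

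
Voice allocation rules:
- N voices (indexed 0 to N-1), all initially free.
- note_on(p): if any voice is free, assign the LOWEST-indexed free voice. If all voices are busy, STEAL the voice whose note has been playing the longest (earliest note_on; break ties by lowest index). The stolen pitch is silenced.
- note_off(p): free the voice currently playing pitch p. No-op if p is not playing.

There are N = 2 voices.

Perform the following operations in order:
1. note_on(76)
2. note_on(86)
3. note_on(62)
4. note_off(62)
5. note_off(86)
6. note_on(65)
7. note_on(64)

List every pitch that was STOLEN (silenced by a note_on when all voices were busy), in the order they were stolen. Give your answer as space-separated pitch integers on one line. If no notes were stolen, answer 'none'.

Answer: 76

Derivation:
Op 1: note_on(76): voice 0 is free -> assigned | voices=[76 -]
Op 2: note_on(86): voice 1 is free -> assigned | voices=[76 86]
Op 3: note_on(62): all voices busy, STEAL voice 0 (pitch 76, oldest) -> assign | voices=[62 86]
Op 4: note_off(62): free voice 0 | voices=[- 86]
Op 5: note_off(86): free voice 1 | voices=[- -]
Op 6: note_on(65): voice 0 is free -> assigned | voices=[65 -]
Op 7: note_on(64): voice 1 is free -> assigned | voices=[65 64]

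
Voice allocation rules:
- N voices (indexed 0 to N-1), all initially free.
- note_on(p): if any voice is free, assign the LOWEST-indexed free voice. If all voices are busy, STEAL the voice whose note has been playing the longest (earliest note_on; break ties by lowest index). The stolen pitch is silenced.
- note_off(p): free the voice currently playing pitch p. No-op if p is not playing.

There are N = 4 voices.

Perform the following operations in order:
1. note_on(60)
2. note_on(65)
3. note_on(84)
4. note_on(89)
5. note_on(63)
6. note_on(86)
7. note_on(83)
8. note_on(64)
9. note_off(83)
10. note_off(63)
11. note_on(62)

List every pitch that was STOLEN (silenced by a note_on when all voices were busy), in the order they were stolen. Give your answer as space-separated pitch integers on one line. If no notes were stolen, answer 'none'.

Op 1: note_on(60): voice 0 is free -> assigned | voices=[60 - - -]
Op 2: note_on(65): voice 1 is free -> assigned | voices=[60 65 - -]
Op 3: note_on(84): voice 2 is free -> assigned | voices=[60 65 84 -]
Op 4: note_on(89): voice 3 is free -> assigned | voices=[60 65 84 89]
Op 5: note_on(63): all voices busy, STEAL voice 0 (pitch 60, oldest) -> assign | voices=[63 65 84 89]
Op 6: note_on(86): all voices busy, STEAL voice 1 (pitch 65, oldest) -> assign | voices=[63 86 84 89]
Op 7: note_on(83): all voices busy, STEAL voice 2 (pitch 84, oldest) -> assign | voices=[63 86 83 89]
Op 8: note_on(64): all voices busy, STEAL voice 3 (pitch 89, oldest) -> assign | voices=[63 86 83 64]
Op 9: note_off(83): free voice 2 | voices=[63 86 - 64]
Op 10: note_off(63): free voice 0 | voices=[- 86 - 64]
Op 11: note_on(62): voice 0 is free -> assigned | voices=[62 86 - 64]

Answer: 60 65 84 89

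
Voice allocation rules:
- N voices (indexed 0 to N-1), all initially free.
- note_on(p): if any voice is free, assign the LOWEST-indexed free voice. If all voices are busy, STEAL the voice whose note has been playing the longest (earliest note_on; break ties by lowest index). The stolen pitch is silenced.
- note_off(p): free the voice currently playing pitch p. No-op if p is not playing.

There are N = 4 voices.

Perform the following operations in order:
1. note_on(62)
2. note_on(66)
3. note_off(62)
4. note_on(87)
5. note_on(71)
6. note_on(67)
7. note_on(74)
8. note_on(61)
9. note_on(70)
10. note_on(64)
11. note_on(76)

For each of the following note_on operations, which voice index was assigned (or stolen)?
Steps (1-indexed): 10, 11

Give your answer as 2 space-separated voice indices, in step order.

Answer: 3 1

Derivation:
Op 1: note_on(62): voice 0 is free -> assigned | voices=[62 - - -]
Op 2: note_on(66): voice 1 is free -> assigned | voices=[62 66 - -]
Op 3: note_off(62): free voice 0 | voices=[- 66 - -]
Op 4: note_on(87): voice 0 is free -> assigned | voices=[87 66 - -]
Op 5: note_on(71): voice 2 is free -> assigned | voices=[87 66 71 -]
Op 6: note_on(67): voice 3 is free -> assigned | voices=[87 66 71 67]
Op 7: note_on(74): all voices busy, STEAL voice 1 (pitch 66, oldest) -> assign | voices=[87 74 71 67]
Op 8: note_on(61): all voices busy, STEAL voice 0 (pitch 87, oldest) -> assign | voices=[61 74 71 67]
Op 9: note_on(70): all voices busy, STEAL voice 2 (pitch 71, oldest) -> assign | voices=[61 74 70 67]
Op 10: note_on(64): all voices busy, STEAL voice 3 (pitch 67, oldest) -> assign | voices=[61 74 70 64]
Op 11: note_on(76): all voices busy, STEAL voice 1 (pitch 74, oldest) -> assign | voices=[61 76 70 64]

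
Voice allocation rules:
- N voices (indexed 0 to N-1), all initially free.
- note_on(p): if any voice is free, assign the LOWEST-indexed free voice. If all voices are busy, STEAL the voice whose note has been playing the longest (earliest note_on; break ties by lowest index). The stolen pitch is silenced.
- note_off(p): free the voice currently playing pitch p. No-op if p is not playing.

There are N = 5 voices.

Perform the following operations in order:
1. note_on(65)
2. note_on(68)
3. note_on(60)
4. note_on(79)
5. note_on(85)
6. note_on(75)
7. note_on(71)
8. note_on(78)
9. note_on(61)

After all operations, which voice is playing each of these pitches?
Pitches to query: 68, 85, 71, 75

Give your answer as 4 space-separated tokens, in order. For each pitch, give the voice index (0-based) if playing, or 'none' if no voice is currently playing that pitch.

Op 1: note_on(65): voice 0 is free -> assigned | voices=[65 - - - -]
Op 2: note_on(68): voice 1 is free -> assigned | voices=[65 68 - - -]
Op 3: note_on(60): voice 2 is free -> assigned | voices=[65 68 60 - -]
Op 4: note_on(79): voice 3 is free -> assigned | voices=[65 68 60 79 -]
Op 5: note_on(85): voice 4 is free -> assigned | voices=[65 68 60 79 85]
Op 6: note_on(75): all voices busy, STEAL voice 0 (pitch 65, oldest) -> assign | voices=[75 68 60 79 85]
Op 7: note_on(71): all voices busy, STEAL voice 1 (pitch 68, oldest) -> assign | voices=[75 71 60 79 85]
Op 8: note_on(78): all voices busy, STEAL voice 2 (pitch 60, oldest) -> assign | voices=[75 71 78 79 85]
Op 9: note_on(61): all voices busy, STEAL voice 3 (pitch 79, oldest) -> assign | voices=[75 71 78 61 85]

Answer: none 4 1 0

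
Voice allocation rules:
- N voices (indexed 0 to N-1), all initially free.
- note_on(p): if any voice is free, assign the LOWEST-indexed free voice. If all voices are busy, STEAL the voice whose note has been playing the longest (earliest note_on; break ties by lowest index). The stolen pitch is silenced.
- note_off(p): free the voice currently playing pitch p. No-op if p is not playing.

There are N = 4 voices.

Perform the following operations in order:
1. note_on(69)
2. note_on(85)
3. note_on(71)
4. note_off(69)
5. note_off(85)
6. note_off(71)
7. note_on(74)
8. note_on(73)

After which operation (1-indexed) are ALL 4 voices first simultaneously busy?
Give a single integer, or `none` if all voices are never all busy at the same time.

Answer: none

Derivation:
Op 1: note_on(69): voice 0 is free -> assigned | voices=[69 - - -]
Op 2: note_on(85): voice 1 is free -> assigned | voices=[69 85 - -]
Op 3: note_on(71): voice 2 is free -> assigned | voices=[69 85 71 -]
Op 4: note_off(69): free voice 0 | voices=[- 85 71 -]
Op 5: note_off(85): free voice 1 | voices=[- - 71 -]
Op 6: note_off(71): free voice 2 | voices=[- - - -]
Op 7: note_on(74): voice 0 is free -> assigned | voices=[74 - - -]
Op 8: note_on(73): voice 1 is free -> assigned | voices=[74 73 - -]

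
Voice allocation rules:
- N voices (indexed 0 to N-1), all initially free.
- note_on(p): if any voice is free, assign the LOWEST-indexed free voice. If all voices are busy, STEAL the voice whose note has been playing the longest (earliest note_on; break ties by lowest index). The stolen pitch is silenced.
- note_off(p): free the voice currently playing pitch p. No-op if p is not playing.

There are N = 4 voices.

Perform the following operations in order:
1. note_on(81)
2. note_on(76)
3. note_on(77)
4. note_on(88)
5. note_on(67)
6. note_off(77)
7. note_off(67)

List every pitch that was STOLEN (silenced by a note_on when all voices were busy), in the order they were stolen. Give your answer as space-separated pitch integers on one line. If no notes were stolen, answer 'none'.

Op 1: note_on(81): voice 0 is free -> assigned | voices=[81 - - -]
Op 2: note_on(76): voice 1 is free -> assigned | voices=[81 76 - -]
Op 3: note_on(77): voice 2 is free -> assigned | voices=[81 76 77 -]
Op 4: note_on(88): voice 3 is free -> assigned | voices=[81 76 77 88]
Op 5: note_on(67): all voices busy, STEAL voice 0 (pitch 81, oldest) -> assign | voices=[67 76 77 88]
Op 6: note_off(77): free voice 2 | voices=[67 76 - 88]
Op 7: note_off(67): free voice 0 | voices=[- 76 - 88]

Answer: 81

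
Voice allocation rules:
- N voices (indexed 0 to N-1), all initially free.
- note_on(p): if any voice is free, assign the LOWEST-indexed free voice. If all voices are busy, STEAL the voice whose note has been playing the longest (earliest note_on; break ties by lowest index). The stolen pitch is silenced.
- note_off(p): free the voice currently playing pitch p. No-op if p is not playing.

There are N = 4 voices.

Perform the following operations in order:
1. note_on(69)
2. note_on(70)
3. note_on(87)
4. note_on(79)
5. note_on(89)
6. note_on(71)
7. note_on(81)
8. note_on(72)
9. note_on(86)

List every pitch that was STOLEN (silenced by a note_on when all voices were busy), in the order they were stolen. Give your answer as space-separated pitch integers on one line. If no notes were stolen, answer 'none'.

Answer: 69 70 87 79 89

Derivation:
Op 1: note_on(69): voice 0 is free -> assigned | voices=[69 - - -]
Op 2: note_on(70): voice 1 is free -> assigned | voices=[69 70 - -]
Op 3: note_on(87): voice 2 is free -> assigned | voices=[69 70 87 -]
Op 4: note_on(79): voice 3 is free -> assigned | voices=[69 70 87 79]
Op 5: note_on(89): all voices busy, STEAL voice 0 (pitch 69, oldest) -> assign | voices=[89 70 87 79]
Op 6: note_on(71): all voices busy, STEAL voice 1 (pitch 70, oldest) -> assign | voices=[89 71 87 79]
Op 7: note_on(81): all voices busy, STEAL voice 2 (pitch 87, oldest) -> assign | voices=[89 71 81 79]
Op 8: note_on(72): all voices busy, STEAL voice 3 (pitch 79, oldest) -> assign | voices=[89 71 81 72]
Op 9: note_on(86): all voices busy, STEAL voice 0 (pitch 89, oldest) -> assign | voices=[86 71 81 72]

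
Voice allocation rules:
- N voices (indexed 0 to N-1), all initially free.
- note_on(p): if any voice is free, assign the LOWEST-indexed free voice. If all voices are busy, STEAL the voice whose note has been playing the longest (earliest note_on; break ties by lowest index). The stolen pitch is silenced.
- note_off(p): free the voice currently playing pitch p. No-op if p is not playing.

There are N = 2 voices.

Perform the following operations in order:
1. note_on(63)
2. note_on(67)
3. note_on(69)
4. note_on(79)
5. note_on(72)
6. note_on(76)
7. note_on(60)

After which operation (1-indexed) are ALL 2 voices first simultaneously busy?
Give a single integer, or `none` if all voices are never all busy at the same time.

Answer: 2

Derivation:
Op 1: note_on(63): voice 0 is free -> assigned | voices=[63 -]
Op 2: note_on(67): voice 1 is free -> assigned | voices=[63 67]
Op 3: note_on(69): all voices busy, STEAL voice 0 (pitch 63, oldest) -> assign | voices=[69 67]
Op 4: note_on(79): all voices busy, STEAL voice 1 (pitch 67, oldest) -> assign | voices=[69 79]
Op 5: note_on(72): all voices busy, STEAL voice 0 (pitch 69, oldest) -> assign | voices=[72 79]
Op 6: note_on(76): all voices busy, STEAL voice 1 (pitch 79, oldest) -> assign | voices=[72 76]
Op 7: note_on(60): all voices busy, STEAL voice 0 (pitch 72, oldest) -> assign | voices=[60 76]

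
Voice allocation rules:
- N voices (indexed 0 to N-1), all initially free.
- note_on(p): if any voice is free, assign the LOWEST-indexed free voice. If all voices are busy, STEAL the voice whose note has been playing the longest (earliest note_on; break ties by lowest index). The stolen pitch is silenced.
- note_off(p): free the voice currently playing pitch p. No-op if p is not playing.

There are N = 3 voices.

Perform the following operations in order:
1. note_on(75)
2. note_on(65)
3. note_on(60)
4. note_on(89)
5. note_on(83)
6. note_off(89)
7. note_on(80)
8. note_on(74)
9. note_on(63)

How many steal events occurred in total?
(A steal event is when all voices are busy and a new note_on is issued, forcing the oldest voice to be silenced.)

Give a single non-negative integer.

Op 1: note_on(75): voice 0 is free -> assigned | voices=[75 - -]
Op 2: note_on(65): voice 1 is free -> assigned | voices=[75 65 -]
Op 3: note_on(60): voice 2 is free -> assigned | voices=[75 65 60]
Op 4: note_on(89): all voices busy, STEAL voice 0 (pitch 75, oldest) -> assign | voices=[89 65 60]
Op 5: note_on(83): all voices busy, STEAL voice 1 (pitch 65, oldest) -> assign | voices=[89 83 60]
Op 6: note_off(89): free voice 0 | voices=[- 83 60]
Op 7: note_on(80): voice 0 is free -> assigned | voices=[80 83 60]
Op 8: note_on(74): all voices busy, STEAL voice 2 (pitch 60, oldest) -> assign | voices=[80 83 74]
Op 9: note_on(63): all voices busy, STEAL voice 1 (pitch 83, oldest) -> assign | voices=[80 63 74]

Answer: 4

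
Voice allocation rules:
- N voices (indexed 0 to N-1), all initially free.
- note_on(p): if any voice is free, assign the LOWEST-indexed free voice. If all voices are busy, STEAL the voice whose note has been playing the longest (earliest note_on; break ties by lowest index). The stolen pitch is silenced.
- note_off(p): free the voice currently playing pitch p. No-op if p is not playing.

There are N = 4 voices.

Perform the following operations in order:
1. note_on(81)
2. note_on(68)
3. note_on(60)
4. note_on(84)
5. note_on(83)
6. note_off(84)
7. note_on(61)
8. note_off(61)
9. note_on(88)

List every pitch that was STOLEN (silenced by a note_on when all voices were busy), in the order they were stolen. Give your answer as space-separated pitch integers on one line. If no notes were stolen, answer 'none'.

Op 1: note_on(81): voice 0 is free -> assigned | voices=[81 - - -]
Op 2: note_on(68): voice 1 is free -> assigned | voices=[81 68 - -]
Op 3: note_on(60): voice 2 is free -> assigned | voices=[81 68 60 -]
Op 4: note_on(84): voice 3 is free -> assigned | voices=[81 68 60 84]
Op 5: note_on(83): all voices busy, STEAL voice 0 (pitch 81, oldest) -> assign | voices=[83 68 60 84]
Op 6: note_off(84): free voice 3 | voices=[83 68 60 -]
Op 7: note_on(61): voice 3 is free -> assigned | voices=[83 68 60 61]
Op 8: note_off(61): free voice 3 | voices=[83 68 60 -]
Op 9: note_on(88): voice 3 is free -> assigned | voices=[83 68 60 88]

Answer: 81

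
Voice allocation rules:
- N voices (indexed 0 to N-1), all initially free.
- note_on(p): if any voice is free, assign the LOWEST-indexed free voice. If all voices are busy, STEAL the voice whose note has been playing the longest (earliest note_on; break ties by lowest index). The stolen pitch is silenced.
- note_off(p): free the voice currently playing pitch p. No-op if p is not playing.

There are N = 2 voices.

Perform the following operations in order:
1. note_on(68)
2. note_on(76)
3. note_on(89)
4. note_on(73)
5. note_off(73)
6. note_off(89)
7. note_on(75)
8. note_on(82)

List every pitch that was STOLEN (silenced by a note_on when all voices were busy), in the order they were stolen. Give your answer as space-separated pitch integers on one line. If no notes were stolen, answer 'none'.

Op 1: note_on(68): voice 0 is free -> assigned | voices=[68 -]
Op 2: note_on(76): voice 1 is free -> assigned | voices=[68 76]
Op 3: note_on(89): all voices busy, STEAL voice 0 (pitch 68, oldest) -> assign | voices=[89 76]
Op 4: note_on(73): all voices busy, STEAL voice 1 (pitch 76, oldest) -> assign | voices=[89 73]
Op 5: note_off(73): free voice 1 | voices=[89 -]
Op 6: note_off(89): free voice 0 | voices=[- -]
Op 7: note_on(75): voice 0 is free -> assigned | voices=[75 -]
Op 8: note_on(82): voice 1 is free -> assigned | voices=[75 82]

Answer: 68 76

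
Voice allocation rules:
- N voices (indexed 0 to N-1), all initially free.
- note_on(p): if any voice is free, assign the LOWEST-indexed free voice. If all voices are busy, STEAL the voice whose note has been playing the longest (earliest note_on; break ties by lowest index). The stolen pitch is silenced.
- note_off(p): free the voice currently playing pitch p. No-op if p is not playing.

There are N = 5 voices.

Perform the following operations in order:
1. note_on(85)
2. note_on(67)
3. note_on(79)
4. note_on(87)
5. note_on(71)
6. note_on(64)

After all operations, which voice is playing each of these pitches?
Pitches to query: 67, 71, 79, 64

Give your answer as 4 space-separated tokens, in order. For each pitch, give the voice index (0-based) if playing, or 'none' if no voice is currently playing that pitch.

Op 1: note_on(85): voice 0 is free -> assigned | voices=[85 - - - -]
Op 2: note_on(67): voice 1 is free -> assigned | voices=[85 67 - - -]
Op 3: note_on(79): voice 2 is free -> assigned | voices=[85 67 79 - -]
Op 4: note_on(87): voice 3 is free -> assigned | voices=[85 67 79 87 -]
Op 5: note_on(71): voice 4 is free -> assigned | voices=[85 67 79 87 71]
Op 6: note_on(64): all voices busy, STEAL voice 0 (pitch 85, oldest) -> assign | voices=[64 67 79 87 71]

Answer: 1 4 2 0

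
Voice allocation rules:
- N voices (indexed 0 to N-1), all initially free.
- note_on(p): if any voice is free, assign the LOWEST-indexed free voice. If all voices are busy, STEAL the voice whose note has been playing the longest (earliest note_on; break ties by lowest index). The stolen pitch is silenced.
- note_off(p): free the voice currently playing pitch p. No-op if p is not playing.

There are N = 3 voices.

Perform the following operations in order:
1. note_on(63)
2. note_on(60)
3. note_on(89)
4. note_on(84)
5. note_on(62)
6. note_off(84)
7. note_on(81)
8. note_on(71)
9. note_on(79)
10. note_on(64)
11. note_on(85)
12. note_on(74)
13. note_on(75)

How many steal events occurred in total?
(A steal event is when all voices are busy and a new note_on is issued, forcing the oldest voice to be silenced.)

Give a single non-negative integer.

Op 1: note_on(63): voice 0 is free -> assigned | voices=[63 - -]
Op 2: note_on(60): voice 1 is free -> assigned | voices=[63 60 -]
Op 3: note_on(89): voice 2 is free -> assigned | voices=[63 60 89]
Op 4: note_on(84): all voices busy, STEAL voice 0 (pitch 63, oldest) -> assign | voices=[84 60 89]
Op 5: note_on(62): all voices busy, STEAL voice 1 (pitch 60, oldest) -> assign | voices=[84 62 89]
Op 6: note_off(84): free voice 0 | voices=[- 62 89]
Op 7: note_on(81): voice 0 is free -> assigned | voices=[81 62 89]
Op 8: note_on(71): all voices busy, STEAL voice 2 (pitch 89, oldest) -> assign | voices=[81 62 71]
Op 9: note_on(79): all voices busy, STEAL voice 1 (pitch 62, oldest) -> assign | voices=[81 79 71]
Op 10: note_on(64): all voices busy, STEAL voice 0 (pitch 81, oldest) -> assign | voices=[64 79 71]
Op 11: note_on(85): all voices busy, STEAL voice 2 (pitch 71, oldest) -> assign | voices=[64 79 85]
Op 12: note_on(74): all voices busy, STEAL voice 1 (pitch 79, oldest) -> assign | voices=[64 74 85]
Op 13: note_on(75): all voices busy, STEAL voice 0 (pitch 64, oldest) -> assign | voices=[75 74 85]

Answer: 8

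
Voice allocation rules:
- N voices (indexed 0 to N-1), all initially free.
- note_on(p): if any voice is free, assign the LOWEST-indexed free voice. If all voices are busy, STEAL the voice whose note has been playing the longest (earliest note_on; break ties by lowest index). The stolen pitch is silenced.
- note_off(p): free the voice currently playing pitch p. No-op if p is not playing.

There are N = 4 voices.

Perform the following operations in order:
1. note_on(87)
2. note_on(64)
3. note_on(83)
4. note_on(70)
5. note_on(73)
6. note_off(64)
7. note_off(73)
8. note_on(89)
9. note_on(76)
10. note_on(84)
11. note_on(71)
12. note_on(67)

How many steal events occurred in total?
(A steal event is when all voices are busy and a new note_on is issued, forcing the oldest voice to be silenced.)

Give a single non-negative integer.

Answer: 4

Derivation:
Op 1: note_on(87): voice 0 is free -> assigned | voices=[87 - - -]
Op 2: note_on(64): voice 1 is free -> assigned | voices=[87 64 - -]
Op 3: note_on(83): voice 2 is free -> assigned | voices=[87 64 83 -]
Op 4: note_on(70): voice 3 is free -> assigned | voices=[87 64 83 70]
Op 5: note_on(73): all voices busy, STEAL voice 0 (pitch 87, oldest) -> assign | voices=[73 64 83 70]
Op 6: note_off(64): free voice 1 | voices=[73 - 83 70]
Op 7: note_off(73): free voice 0 | voices=[- - 83 70]
Op 8: note_on(89): voice 0 is free -> assigned | voices=[89 - 83 70]
Op 9: note_on(76): voice 1 is free -> assigned | voices=[89 76 83 70]
Op 10: note_on(84): all voices busy, STEAL voice 2 (pitch 83, oldest) -> assign | voices=[89 76 84 70]
Op 11: note_on(71): all voices busy, STEAL voice 3 (pitch 70, oldest) -> assign | voices=[89 76 84 71]
Op 12: note_on(67): all voices busy, STEAL voice 0 (pitch 89, oldest) -> assign | voices=[67 76 84 71]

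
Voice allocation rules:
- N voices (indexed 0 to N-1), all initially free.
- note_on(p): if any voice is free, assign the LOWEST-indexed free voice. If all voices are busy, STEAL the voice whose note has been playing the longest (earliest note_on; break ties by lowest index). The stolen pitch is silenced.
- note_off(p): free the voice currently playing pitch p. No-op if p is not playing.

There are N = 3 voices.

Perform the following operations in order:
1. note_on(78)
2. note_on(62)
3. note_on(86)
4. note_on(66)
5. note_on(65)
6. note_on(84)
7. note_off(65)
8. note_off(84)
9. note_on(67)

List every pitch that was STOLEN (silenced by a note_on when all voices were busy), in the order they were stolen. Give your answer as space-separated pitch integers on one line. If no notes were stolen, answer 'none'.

Answer: 78 62 86

Derivation:
Op 1: note_on(78): voice 0 is free -> assigned | voices=[78 - -]
Op 2: note_on(62): voice 1 is free -> assigned | voices=[78 62 -]
Op 3: note_on(86): voice 2 is free -> assigned | voices=[78 62 86]
Op 4: note_on(66): all voices busy, STEAL voice 0 (pitch 78, oldest) -> assign | voices=[66 62 86]
Op 5: note_on(65): all voices busy, STEAL voice 1 (pitch 62, oldest) -> assign | voices=[66 65 86]
Op 6: note_on(84): all voices busy, STEAL voice 2 (pitch 86, oldest) -> assign | voices=[66 65 84]
Op 7: note_off(65): free voice 1 | voices=[66 - 84]
Op 8: note_off(84): free voice 2 | voices=[66 - -]
Op 9: note_on(67): voice 1 is free -> assigned | voices=[66 67 -]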